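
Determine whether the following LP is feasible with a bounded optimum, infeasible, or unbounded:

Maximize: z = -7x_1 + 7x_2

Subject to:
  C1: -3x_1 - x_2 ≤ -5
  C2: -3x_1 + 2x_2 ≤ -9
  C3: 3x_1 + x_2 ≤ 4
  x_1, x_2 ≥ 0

Infeasible (no feasible solution exists)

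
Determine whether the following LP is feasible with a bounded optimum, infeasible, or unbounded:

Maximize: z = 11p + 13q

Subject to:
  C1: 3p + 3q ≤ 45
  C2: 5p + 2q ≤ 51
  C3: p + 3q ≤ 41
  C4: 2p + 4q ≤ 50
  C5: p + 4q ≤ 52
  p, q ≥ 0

Feasible with a bounded optimal solution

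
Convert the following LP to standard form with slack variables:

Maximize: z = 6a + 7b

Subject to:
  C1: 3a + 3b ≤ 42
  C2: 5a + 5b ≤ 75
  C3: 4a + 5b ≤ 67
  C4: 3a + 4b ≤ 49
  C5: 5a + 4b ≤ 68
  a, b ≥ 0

max z = 6a + 7b

s.t.
  3a + 3b + s1 = 42
  5a + 5b + s2 = 75
  4a + 5b + s3 = 67
  3a + 4b + s4 = 49
  5a + 4b + s5 = 68
  a, b, s1, s2, s3, s4, s5 ≥ 0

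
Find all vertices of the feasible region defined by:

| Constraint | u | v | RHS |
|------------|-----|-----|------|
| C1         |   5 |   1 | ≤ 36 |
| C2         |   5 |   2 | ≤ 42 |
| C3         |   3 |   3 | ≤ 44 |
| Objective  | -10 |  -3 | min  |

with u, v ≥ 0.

(0, 0), (7.2, 0), (6, 6), (4.222, 10.44), (0, 14.67)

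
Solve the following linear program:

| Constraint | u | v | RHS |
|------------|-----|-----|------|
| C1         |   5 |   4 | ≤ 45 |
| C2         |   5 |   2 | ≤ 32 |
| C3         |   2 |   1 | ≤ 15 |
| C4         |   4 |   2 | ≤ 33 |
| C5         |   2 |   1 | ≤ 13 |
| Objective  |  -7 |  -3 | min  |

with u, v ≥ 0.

Evaluate the objective at each vertex of the feasible region:
  z(0, 0) = 0
  z(6.4, 0) = -44.8
  z(6, 1) = -45  ←
  z(2.333, 8.333) = -41.33
  z(0, 11.25) = -33.75
The minimum is at u = 6, v = 1.

u = 6, v = 1, z = -45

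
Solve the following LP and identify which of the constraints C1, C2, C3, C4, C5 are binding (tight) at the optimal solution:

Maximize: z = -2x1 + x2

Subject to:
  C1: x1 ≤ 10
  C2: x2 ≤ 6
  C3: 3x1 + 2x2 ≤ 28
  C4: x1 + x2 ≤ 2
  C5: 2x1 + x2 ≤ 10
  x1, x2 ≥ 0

At x1 = 0, x2 = 2, compute slack b - a·x for each constraint:
  C1: 10 − 0 = 10  (slack)
  C2: 6 − 2 = 4  (slack)
  C3: 28 − 4 = 24  (slack)
  C4: 2 − 2 = 0  (binding)
  C5: 10 − 2 = 8  (slack)

Optimal: x1 = 0, x2 = 2
Binding: C4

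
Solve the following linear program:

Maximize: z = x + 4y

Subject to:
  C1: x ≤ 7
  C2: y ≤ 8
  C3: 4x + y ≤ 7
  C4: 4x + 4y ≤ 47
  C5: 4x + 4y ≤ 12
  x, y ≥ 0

Evaluate the objective at each vertex of the feasible region:
  z(0, 0) = 0
  z(1.75, 0) = 1.75
  z(1.333, 1.667) = 8
  z(0, 3) = 12  ←
The maximum is at x = 0, y = 3.

x = 0, y = 3, z = 12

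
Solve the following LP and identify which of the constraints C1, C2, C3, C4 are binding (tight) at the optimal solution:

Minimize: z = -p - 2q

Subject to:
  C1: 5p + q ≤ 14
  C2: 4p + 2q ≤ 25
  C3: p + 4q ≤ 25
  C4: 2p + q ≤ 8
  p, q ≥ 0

At p = 1, q = 6, compute slack b - a·x for each constraint:
  C1: 14 − 11 = 3  (slack)
  C2: 25 − 16 = 9  (slack)
  C3: 25 − 25 = 0  (binding)
  C4: 8 − 8 = 0  (binding)

Optimal: p = 1, q = 6
Binding: C3, C4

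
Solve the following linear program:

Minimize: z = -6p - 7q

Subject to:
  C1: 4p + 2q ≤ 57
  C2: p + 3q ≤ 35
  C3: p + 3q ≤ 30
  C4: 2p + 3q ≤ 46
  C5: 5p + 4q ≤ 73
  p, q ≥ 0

Evaluate the objective at each vertex of the feasible region:
  z(0, 0) = 0
  z(14.25, 0) = -85.5
  z(13.67, 1.167) = -90.17
  z(9, 7) = -103  ←
  z(0, 10) = -70
The minimum is at p = 9, q = 7.

p = 9, q = 7, z = -103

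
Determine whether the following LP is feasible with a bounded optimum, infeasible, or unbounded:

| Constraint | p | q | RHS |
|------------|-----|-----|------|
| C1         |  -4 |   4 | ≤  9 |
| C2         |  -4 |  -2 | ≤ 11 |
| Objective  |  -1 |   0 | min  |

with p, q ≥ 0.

Unbounded (objective can decrease without bound)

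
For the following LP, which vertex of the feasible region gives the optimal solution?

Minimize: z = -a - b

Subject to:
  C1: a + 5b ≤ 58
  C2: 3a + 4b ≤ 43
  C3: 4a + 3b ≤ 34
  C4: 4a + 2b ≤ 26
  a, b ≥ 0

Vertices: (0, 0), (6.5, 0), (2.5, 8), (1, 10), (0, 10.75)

Evaluate the objective at each vertex of the feasible region:
  z(0, 0) = 0
  z(6.5, 0) = -6.5
  z(2.5, 8) = -10.5
  z(1, 10) = -11  ←
  z(0, 10.75) = -10.75
The minimum is at a = 1, b = 10.

(1, 10)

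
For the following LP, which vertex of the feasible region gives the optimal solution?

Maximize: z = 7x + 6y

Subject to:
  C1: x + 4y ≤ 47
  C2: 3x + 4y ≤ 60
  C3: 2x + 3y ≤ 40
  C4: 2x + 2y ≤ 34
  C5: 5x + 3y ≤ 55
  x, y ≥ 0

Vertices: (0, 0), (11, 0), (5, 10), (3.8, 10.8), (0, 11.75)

Evaluate the objective at each vertex of the feasible region:
  z(0, 0) = 0
  z(11, 0) = 77
  z(5, 10) = 95  ←
  z(3.8, 10.8) = 91.4
  z(0, 11.75) = 70.5
The maximum is at x = 5, y = 10.

(5, 10)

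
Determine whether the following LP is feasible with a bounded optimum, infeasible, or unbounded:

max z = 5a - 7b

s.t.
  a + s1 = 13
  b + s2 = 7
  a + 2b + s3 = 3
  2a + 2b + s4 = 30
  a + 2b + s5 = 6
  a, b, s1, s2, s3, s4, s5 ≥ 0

Feasible with a bounded optimal solution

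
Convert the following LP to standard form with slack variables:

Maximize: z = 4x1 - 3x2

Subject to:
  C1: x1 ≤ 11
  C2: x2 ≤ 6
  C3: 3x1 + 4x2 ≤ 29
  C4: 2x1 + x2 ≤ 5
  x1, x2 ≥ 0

max z = 4x1 - 3x2

s.t.
  x1 + s1 = 11
  x2 + s2 = 6
  3x1 + 4x2 + s3 = 29
  2x1 + x2 + s4 = 5
  x1, x2, s1, s2, s3, s4 ≥ 0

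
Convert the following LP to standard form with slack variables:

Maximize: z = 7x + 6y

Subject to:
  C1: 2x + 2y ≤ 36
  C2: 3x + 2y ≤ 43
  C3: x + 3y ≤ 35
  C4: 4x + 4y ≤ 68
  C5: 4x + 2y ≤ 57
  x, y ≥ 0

max z = 7x + 6y

s.t.
  2x + 2y + s1 = 36
  3x + 2y + s2 = 43
  x + 3y + s3 = 35
  4x + 4y + s4 = 68
  4x + 2y + s5 = 57
  x, y, s1, s2, s3, s4, s5 ≥ 0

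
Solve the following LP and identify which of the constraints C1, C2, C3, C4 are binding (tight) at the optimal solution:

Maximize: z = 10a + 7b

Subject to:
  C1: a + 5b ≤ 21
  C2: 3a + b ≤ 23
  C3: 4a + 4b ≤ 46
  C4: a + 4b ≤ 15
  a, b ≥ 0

At a = 7, b = 2, compute slack b - a·x for each constraint:
  C1: 21 − 17 = 4  (slack)
  C2: 23 − 23 = 0  (binding)
  C3: 46 − 36 = 10  (slack)
  C4: 15 − 15 = 0  (binding)

Optimal: a = 7, b = 2
Binding: C2, C4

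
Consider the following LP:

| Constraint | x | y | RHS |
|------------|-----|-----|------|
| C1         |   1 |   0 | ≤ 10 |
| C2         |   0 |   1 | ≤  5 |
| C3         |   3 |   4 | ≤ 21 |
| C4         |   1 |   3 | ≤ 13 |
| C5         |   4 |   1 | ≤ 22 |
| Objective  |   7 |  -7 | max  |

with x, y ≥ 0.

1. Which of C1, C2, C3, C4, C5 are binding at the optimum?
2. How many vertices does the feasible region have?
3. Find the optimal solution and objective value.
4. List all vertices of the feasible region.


1. C5
2. 5
3. x = 5.5, y = 0, z = 38.5
4. (0, 0), (5.5, 0), (5.154, 1.385), (2.2, 3.6), (0, 4.333)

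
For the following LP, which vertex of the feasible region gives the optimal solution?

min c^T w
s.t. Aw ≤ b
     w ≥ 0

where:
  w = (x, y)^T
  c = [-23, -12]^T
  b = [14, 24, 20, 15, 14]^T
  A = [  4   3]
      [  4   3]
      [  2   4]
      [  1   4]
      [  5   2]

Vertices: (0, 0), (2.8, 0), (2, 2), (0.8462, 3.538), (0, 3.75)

Evaluate the objective at each vertex of the feasible region:
  z(0, 0) = 0
  z(2.8, 0) = -64.4
  z(2, 2) = -70  ←
  z(0.8462, 3.538) = -61.92
  z(0, 3.75) = -45
The minimum is at x = 2, y = 2.

(2, 2)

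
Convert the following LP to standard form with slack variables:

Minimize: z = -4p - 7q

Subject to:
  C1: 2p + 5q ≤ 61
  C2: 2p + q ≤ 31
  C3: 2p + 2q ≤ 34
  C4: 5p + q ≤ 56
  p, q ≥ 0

min z = -4p - 7q

s.t.
  2p + 5q + s1 = 61
  2p + q + s2 = 31
  2p + 2q + s3 = 34
  5p + q + s4 = 56
  p, q, s1, s2, s3, s4 ≥ 0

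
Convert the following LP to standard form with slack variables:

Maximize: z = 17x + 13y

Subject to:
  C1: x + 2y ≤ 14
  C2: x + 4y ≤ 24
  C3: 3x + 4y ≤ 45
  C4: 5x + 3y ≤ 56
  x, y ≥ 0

max z = 17x + 13y

s.t.
  x + 2y + s1 = 14
  x + 4y + s2 = 24
  3x + 4y + s3 = 45
  5x + 3y + s4 = 56
  x, y, s1, s2, s3, s4 ≥ 0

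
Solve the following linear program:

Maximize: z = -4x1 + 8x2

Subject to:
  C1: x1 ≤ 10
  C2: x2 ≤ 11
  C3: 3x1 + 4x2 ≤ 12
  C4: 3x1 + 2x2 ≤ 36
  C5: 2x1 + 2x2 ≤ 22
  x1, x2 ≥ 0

Evaluate the objective at each vertex of the feasible region:
  z(0, 0) = 0
  z(4, 0) = -16
  z(0, 3) = 24  ←
The maximum is at x1 = 0, x2 = 3.

x1 = 0, x2 = 3, z = 24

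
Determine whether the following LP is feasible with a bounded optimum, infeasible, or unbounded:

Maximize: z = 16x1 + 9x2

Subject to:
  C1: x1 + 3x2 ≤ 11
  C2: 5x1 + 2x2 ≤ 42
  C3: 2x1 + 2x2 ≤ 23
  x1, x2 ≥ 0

Feasible with a bounded optimal solution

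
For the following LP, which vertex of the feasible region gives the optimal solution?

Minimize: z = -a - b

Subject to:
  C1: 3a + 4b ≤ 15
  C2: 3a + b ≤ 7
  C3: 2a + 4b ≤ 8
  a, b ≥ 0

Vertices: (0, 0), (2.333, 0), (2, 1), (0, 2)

Evaluate the objective at each vertex of the feasible region:
  z(0, 0) = 0
  z(2.333, 0) = -2.333
  z(2, 1) = -3  ←
  z(0, 2) = -2
The minimum is at a = 2, b = 1.

(2, 1)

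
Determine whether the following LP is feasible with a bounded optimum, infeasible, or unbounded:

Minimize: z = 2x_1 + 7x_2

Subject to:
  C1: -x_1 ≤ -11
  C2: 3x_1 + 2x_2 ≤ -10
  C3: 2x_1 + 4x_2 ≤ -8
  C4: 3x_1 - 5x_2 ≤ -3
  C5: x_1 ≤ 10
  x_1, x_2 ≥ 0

Infeasible (no feasible solution exists)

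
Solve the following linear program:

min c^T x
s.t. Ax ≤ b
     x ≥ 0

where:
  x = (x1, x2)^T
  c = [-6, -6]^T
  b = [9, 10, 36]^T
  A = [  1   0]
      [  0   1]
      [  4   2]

Evaluate the objective at each vertex of the feasible region:
  z(0, 0) = 0
  z(9, 0) = -54
  z(4, 10) = -84  ←
  z(0, 10) = -60
The minimum is at x1 = 4, x2 = 10.

x1 = 4, x2 = 10, z = -84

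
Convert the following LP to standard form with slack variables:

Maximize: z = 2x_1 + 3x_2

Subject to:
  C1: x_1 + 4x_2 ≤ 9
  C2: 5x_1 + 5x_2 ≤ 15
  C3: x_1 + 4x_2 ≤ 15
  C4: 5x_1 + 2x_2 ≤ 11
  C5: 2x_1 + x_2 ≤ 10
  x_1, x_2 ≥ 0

max z = 2x_1 + 3x_2

s.t.
  x_1 + 4x_2 + s1 = 9
  5x_1 + 5x_2 + s2 = 15
  x_1 + 4x_2 + s3 = 15
  5x_1 + 2x_2 + s4 = 11
  2x_1 + x_2 + s5 = 10
  x_1, x_2, s1, s2, s3, s4, s5 ≥ 0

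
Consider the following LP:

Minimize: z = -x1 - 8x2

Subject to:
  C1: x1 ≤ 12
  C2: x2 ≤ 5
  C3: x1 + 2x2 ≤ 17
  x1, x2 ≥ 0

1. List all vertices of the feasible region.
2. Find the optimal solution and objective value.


1. (0, 0), (12, 0), (12, 2.5), (7, 5), (0, 5)
2. x1 = 7, x2 = 5, z = -47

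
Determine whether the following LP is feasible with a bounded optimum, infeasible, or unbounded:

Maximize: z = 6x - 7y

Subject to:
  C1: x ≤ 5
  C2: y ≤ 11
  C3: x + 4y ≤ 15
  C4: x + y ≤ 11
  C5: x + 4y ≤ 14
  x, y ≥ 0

Feasible with a bounded optimal solution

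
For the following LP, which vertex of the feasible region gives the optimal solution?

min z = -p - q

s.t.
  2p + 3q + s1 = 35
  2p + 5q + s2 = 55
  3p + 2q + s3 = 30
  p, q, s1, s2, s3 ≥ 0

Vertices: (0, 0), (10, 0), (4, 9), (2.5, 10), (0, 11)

Evaluate the objective at each vertex of the feasible region:
  z(0, 0) = 0
  z(10, 0) = -10
  z(4, 9) = -13  ←
  z(2.5, 10) = -12.5
  z(0, 11) = -11
The minimum is at p = 4, q = 9.

(4, 9)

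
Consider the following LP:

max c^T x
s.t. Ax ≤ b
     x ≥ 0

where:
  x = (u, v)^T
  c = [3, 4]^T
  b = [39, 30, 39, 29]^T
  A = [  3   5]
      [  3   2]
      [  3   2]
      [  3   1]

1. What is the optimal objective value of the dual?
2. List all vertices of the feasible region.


1. 36
2. (0, 0), (9.667, 0), (9.333, 1), (8, 3), (0, 7.8)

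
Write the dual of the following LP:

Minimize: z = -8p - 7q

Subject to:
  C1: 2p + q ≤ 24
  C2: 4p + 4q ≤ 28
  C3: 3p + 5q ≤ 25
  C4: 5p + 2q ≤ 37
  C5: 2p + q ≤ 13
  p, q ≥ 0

Primal min cᵀx s.t. Ax ≤ b, x ≥ 0  →  Dual max −bᵀy s.t. Aᵀy ≥ −c, y ≥ 0.

Maximize: z = -24y1 - 28y2 - 25y3 - 37y4 - 13y5

Subject to:
  2y1 + 4y2 + 3y3 + 5y4 + 2y5 ≥ 8
  y1 + 4y2 + 5y3 + 2y4 + y5 ≥ 7
  y1, y2, y3, y4, y5 ≥ 0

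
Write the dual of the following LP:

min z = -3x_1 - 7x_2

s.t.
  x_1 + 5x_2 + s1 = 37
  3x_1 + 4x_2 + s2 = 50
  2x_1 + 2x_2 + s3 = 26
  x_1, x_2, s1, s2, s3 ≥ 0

Primal min cᵀx s.t. Ax ≤ b, x ≥ 0  →  Dual max −bᵀy s.t. Aᵀy ≥ −c, y ≥ 0.

Maximize: z = -37y1 - 50y2 - 26y3

Subject to:
  y1 + 3y2 + 2y3 ≥ 3
  5y1 + 4y2 + 2y3 ≥ 7
  y1, y2, y3 ≥ 0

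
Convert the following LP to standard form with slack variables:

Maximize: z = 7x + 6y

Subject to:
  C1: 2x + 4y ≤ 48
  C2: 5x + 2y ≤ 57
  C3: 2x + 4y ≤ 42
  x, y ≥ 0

max z = 7x + 6y

s.t.
  2x + 4y + s1 = 48
  5x + 2y + s2 = 57
  2x + 4y + s3 = 42
  x, y, s1, s2, s3 ≥ 0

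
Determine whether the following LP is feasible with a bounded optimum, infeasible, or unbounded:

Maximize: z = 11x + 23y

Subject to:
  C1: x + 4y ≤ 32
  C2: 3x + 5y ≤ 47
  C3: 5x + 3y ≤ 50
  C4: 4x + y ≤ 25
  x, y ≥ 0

Feasible with a bounded optimal solution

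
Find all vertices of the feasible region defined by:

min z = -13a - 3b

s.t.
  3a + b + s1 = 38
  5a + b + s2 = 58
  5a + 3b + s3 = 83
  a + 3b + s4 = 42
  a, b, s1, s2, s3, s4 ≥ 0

(0, 0), (11.6, 0), (10, 8), (9, 11), (0, 14)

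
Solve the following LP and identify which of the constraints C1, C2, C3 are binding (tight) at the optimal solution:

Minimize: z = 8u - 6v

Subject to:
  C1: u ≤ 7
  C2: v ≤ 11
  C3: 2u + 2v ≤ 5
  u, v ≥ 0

At u = 0, v = 2.5, compute slack b - a·x for each constraint:
  C1: 7 − 0 = 7  (slack)
  C2: 11 − 2.5 = 8.5  (slack)
  C3: 5 − 5 = 0  (binding)

Optimal: u = 0, v = 2.5
Binding: C3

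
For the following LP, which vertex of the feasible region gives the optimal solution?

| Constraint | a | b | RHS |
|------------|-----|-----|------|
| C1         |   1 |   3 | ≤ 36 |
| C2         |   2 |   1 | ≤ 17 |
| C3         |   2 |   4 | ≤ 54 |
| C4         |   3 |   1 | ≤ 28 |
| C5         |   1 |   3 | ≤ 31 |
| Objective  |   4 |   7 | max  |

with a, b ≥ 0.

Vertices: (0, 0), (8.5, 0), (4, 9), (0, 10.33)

Evaluate the objective at each vertex of the feasible region:
  z(0, 0) = 0
  z(8.5, 0) = 34
  z(4, 9) = 79  ←
  z(0, 10.33) = 72.33
The maximum is at a = 4, b = 9.

(4, 9)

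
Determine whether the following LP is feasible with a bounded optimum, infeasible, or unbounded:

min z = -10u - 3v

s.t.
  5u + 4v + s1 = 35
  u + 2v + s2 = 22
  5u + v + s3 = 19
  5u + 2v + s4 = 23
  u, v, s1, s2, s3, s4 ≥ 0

Feasible with a bounded optimal solution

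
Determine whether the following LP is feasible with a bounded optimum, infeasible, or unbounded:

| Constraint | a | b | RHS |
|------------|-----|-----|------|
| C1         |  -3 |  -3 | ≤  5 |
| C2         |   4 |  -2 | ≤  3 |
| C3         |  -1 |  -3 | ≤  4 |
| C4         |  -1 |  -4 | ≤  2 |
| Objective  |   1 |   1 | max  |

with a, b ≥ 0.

Unbounded (objective can increase without bound)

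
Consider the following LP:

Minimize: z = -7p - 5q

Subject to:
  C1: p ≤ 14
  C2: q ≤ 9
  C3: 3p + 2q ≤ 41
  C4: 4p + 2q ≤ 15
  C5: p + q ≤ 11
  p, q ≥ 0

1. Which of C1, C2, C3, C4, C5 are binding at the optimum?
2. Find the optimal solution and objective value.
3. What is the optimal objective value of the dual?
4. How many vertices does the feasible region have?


1. C4
2. p = 0, q = 7.5, z = -37.5
3. -37.5
4. 3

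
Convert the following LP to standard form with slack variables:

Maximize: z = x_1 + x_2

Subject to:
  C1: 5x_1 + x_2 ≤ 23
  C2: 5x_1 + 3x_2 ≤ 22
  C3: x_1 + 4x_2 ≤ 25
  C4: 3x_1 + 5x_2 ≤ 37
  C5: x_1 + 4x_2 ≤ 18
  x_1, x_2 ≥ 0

max z = x_1 + x_2

s.t.
  5x_1 + x_2 + s1 = 23
  5x_1 + 3x_2 + s2 = 22
  x_1 + 4x_2 + s3 = 25
  3x_1 + 5x_2 + s4 = 37
  x_1 + 4x_2 + s5 = 18
  x_1, x_2, s1, s2, s3, s4, s5 ≥ 0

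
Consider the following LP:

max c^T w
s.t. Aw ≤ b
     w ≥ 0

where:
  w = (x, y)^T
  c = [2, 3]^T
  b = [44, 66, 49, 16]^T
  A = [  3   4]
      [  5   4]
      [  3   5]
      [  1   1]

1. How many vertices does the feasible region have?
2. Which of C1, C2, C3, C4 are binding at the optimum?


1. 5
2. C1, C3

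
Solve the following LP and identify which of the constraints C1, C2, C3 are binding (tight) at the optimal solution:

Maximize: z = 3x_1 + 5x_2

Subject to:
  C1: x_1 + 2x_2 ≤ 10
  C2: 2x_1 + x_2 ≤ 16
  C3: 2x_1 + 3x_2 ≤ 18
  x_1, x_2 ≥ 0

At x_1 = 6, x_2 = 2, compute slack b - a·x for each constraint:
  C1: 10 − 10 = 0  (binding)
  C2: 16 − 14 = 2  (slack)
  C3: 18 − 18 = 0  (binding)

Optimal: x_1 = 6, x_2 = 2
Binding: C1, C3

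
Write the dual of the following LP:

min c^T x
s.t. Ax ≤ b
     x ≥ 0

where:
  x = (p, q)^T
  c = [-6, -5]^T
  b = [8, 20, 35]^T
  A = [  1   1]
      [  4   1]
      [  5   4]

Primal min cᵀx s.t. Ax ≤ b, x ≥ 0  →  Dual max −bᵀy s.t. Aᵀy ≥ −c, y ≥ 0.

Maximize: z = -8y1 - 20y2 - 35y3

Subject to:
  y1 + 4y2 + 5y3 ≥ 6
  y1 + y2 + 4y3 ≥ 5
  y1, y2, y3 ≥ 0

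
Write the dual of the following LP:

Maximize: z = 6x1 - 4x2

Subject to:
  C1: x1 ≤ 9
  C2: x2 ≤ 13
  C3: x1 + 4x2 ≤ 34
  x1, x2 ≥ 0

Primal max cᵀx s.t. Ax ≤ b, x ≥ 0  →  Dual min bᵀy s.t. Aᵀy ≥ c, y ≥ 0.

Minimize: z = 9y1 + 13y2 + 34y3

Subject to:
  y1 + y3 ≥ 6
  y2 + 4y3 ≥ -4
  y1, y2, y3 ≥ 0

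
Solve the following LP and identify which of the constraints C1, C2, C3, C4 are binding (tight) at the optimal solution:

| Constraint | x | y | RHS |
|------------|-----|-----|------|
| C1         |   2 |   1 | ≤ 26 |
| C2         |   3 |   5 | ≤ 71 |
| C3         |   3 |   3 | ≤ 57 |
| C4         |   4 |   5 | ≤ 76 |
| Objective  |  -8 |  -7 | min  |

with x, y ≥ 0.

At x = 9, y = 8, compute slack b - a·x for each constraint:
  C1: 26 − 26 = 0  (binding)
  C2: 71 − 67 = 4  (slack)
  C3: 57 − 51 = 6  (slack)
  C4: 76 − 76 = 0  (binding)

Optimal: x = 9, y = 8
Binding: C1, C4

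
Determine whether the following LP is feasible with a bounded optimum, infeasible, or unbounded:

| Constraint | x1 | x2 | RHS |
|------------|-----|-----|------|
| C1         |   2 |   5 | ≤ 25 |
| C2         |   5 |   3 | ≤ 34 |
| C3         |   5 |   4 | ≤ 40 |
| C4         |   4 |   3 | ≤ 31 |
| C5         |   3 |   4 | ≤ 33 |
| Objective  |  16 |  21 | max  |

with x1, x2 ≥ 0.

Feasible with a bounded optimal solution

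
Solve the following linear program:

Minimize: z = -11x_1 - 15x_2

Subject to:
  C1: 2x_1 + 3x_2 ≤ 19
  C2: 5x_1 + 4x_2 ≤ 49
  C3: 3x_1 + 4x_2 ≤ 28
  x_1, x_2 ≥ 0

Evaluate the objective at each vertex of the feasible region:
  z(0, 0) = 0
  z(9.333, 0) = -102.7
  z(8, 1) = -103  ←
  z(0, 6.333) = -95
The minimum is at x_1 = 8, x_2 = 1.

x_1 = 8, x_2 = 1, z = -103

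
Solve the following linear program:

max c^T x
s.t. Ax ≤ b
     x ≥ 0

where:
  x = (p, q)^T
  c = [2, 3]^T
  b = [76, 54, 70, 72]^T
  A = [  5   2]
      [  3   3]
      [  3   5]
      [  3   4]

Evaluate the objective at each vertex of the feasible region:
  z(0, 0) = 0
  z(15.2, 0) = 30.4
  z(13.33, 4.667) = 40.67
  z(10, 8) = 44  ←
  z(0, 14) = 42
The maximum is at p = 10, q = 8.

p = 10, q = 8, z = 44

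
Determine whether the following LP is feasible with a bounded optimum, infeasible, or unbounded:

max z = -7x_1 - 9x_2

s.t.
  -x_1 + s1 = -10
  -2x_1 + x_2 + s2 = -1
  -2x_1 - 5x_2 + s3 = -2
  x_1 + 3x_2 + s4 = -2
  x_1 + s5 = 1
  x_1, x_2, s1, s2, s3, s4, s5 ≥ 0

Infeasible (no feasible solution exists)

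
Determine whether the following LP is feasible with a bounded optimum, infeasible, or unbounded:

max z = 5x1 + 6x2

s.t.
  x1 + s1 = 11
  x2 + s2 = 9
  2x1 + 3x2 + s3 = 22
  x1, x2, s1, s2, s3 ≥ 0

Feasible with a bounded optimal solution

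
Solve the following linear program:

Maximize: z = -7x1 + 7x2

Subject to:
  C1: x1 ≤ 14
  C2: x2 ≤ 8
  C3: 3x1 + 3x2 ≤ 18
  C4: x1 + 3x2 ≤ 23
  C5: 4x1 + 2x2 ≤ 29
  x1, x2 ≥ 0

Evaluate the objective at each vertex of the feasible region:
  z(0, 0) = 0
  z(6, 0) = -42
  z(0, 6) = 42  ←
The maximum is at x1 = 0, x2 = 6.

x1 = 0, x2 = 6, z = 42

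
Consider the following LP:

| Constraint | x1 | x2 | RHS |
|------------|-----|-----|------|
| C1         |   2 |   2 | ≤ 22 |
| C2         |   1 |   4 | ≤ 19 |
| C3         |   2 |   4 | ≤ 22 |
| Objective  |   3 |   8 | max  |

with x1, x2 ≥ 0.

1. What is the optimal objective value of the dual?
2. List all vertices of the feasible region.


1. 41
2. (0, 0), (11, 0), (3, 4), (0, 4.75)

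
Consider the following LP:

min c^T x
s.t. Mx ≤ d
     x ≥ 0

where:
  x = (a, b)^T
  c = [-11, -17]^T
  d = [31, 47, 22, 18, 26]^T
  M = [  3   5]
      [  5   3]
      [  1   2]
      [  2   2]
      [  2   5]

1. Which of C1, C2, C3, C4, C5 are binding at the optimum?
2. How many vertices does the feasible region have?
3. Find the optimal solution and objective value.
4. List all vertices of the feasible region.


1. C1, C4
2. 5
3. a = 7, b = 2, z = -111
4. (0, 0), (9, 0), (7, 2), (5, 3.2), (0, 5.2)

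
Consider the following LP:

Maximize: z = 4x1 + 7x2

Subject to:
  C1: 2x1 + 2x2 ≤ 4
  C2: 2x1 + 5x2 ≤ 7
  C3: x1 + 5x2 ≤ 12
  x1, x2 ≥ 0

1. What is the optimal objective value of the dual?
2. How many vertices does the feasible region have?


1. 11
2. 4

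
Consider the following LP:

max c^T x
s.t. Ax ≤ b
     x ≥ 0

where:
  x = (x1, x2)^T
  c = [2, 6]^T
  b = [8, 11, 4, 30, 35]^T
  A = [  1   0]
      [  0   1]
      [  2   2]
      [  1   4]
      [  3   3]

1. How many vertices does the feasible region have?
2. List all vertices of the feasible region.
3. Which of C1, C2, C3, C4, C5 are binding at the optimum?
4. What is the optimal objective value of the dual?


1. 3
2. (0, 0), (2, 0), (0, 2)
3. C3
4. 12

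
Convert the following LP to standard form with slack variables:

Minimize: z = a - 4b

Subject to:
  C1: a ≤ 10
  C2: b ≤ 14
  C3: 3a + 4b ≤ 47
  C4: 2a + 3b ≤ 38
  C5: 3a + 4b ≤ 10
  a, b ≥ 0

min z = a - 4b

s.t.
  a + s1 = 10
  b + s2 = 14
  3a + 4b + s3 = 47
  2a + 3b + s4 = 38
  3a + 4b + s5 = 10
  a, b, s1, s2, s3, s4, s5 ≥ 0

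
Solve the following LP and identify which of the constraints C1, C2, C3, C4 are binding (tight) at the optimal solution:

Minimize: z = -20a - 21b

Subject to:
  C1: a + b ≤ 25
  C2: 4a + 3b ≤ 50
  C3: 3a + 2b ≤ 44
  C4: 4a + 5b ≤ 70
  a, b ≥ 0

At a = 5, b = 10, compute slack b - a·x for each constraint:
  C1: 25 − 15 = 10  (slack)
  C2: 50 − 50 = 0  (binding)
  C3: 44 − 35 = 9  (slack)
  C4: 70 − 70 = 0  (binding)

Optimal: a = 5, b = 10
Binding: C2, C4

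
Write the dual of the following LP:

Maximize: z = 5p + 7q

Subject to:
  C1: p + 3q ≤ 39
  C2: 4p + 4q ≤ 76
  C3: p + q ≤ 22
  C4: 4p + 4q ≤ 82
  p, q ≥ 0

Primal max cᵀx s.t. Ax ≤ b, x ≥ 0  →  Dual min bᵀy s.t. Aᵀy ≥ c, y ≥ 0.

Minimize: z = 39y1 + 76y2 + 22y3 + 82y4

Subject to:
  y1 + 4y2 + y3 + 4y4 ≥ 5
  3y1 + 4y2 + y3 + 4y4 ≥ 7
  y1, y2, y3, y4 ≥ 0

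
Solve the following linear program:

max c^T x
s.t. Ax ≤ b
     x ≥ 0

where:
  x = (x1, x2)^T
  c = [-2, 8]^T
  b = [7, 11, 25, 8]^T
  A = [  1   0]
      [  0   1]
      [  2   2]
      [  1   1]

Evaluate the objective at each vertex of the feasible region:
  z(0, 0) = 0
  z(7, 0) = -14
  z(7, 1) = -6
  z(0, 8) = 64  ←
The maximum is at x1 = 0, x2 = 8.

x1 = 0, x2 = 8, z = 64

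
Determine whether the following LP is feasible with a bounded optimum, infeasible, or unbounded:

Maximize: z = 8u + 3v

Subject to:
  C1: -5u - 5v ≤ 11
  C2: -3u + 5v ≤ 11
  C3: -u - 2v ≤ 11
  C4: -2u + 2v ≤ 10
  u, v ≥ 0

Unbounded (objective can increase without bound)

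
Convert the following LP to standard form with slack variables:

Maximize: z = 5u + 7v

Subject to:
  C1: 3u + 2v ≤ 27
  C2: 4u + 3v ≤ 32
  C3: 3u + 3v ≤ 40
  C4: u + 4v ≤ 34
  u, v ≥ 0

max z = 5u + 7v

s.t.
  3u + 2v + s1 = 27
  4u + 3v + s2 = 32
  3u + 3v + s3 = 40
  u + 4v + s4 = 34
  u, v, s1, s2, s3, s4 ≥ 0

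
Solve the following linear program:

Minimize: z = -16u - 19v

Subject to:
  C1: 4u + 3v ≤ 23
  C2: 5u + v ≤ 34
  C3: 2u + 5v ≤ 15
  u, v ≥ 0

Evaluate the objective at each vertex of the feasible region:
  z(0, 0) = 0
  z(5.75, 0) = -92
  z(5, 1) = -99  ←
  z(0, 3) = -57
The minimum is at u = 5, v = 1.

u = 5, v = 1, z = -99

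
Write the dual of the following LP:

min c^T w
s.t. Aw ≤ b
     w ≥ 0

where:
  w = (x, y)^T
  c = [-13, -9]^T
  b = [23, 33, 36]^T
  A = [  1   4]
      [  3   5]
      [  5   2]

Primal min cᵀx s.t. Ax ≤ b, x ≥ 0  →  Dual max −bᵀy s.t. Aᵀy ≥ −c, y ≥ 0.

Maximize: z = -23y1 - 33y2 - 36y3

Subject to:
  y1 + 3y2 + 5y3 ≥ 13
  4y1 + 5y2 + 2y3 ≥ 9
  y1, y2, y3 ≥ 0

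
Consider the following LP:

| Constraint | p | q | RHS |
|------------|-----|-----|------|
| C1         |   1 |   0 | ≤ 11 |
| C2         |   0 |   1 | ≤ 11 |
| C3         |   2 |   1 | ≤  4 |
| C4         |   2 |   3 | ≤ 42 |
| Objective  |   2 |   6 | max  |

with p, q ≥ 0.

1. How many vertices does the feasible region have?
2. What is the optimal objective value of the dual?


1. 3
2. 24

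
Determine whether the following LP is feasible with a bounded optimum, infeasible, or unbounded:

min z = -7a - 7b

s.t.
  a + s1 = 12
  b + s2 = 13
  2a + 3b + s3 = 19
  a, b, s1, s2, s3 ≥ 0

Feasible with a bounded optimal solution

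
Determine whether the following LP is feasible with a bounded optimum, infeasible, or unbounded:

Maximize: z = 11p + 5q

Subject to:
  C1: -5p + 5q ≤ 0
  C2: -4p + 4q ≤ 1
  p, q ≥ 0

Unbounded (objective can increase without bound)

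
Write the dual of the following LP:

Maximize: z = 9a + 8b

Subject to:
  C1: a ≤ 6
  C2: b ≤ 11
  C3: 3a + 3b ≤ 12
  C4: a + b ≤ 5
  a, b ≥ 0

Primal max cᵀx s.t. Ax ≤ b, x ≥ 0  →  Dual min bᵀy s.t. Aᵀy ≥ c, y ≥ 0.

Minimize: z = 6y1 + 11y2 + 12y3 + 5y4

Subject to:
  y1 + 3y3 + y4 ≥ 9
  y2 + 3y3 + y4 ≥ 8
  y1, y2, y3, y4 ≥ 0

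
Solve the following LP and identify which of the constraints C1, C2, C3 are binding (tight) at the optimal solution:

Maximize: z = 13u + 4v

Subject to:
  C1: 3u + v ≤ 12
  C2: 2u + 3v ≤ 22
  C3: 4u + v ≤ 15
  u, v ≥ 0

At u = 3, v = 3, compute slack b - a·x for each constraint:
  C1: 12 − 12 = 0  (binding)
  C2: 22 − 15 = 7  (slack)
  C3: 15 − 15 = 0  (binding)

Optimal: u = 3, v = 3
Binding: C1, C3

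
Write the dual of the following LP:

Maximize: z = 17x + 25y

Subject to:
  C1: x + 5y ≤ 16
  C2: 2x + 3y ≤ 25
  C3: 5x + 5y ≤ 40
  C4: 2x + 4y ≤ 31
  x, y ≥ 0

Primal max cᵀx s.t. Ax ≤ b, x ≥ 0  →  Dual min bᵀy s.t. Aᵀy ≥ c, y ≥ 0.

Minimize: z = 16y1 + 25y2 + 40y3 + 31y4

Subject to:
  y1 + 2y2 + 5y3 + 2y4 ≥ 17
  5y1 + 3y2 + 5y3 + 4y4 ≥ 25
  y1, y2, y3, y4 ≥ 0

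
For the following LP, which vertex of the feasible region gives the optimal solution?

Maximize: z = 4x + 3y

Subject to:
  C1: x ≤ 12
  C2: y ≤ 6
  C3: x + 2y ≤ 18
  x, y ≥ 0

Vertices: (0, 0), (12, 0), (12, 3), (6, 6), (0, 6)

Evaluate the objective at each vertex of the feasible region:
  z(0, 0) = 0
  z(12, 0) = 48
  z(12, 3) = 57  ←
  z(6, 6) = 42
  z(0, 6) = 18
The maximum is at x = 12, y = 3.

(12, 3)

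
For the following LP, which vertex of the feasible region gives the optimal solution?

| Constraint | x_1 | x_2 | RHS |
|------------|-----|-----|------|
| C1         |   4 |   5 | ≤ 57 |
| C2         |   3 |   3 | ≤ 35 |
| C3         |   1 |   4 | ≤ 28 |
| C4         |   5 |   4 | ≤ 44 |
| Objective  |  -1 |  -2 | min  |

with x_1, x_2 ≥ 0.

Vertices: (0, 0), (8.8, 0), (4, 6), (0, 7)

Evaluate the objective at each vertex of the feasible region:
  z(0, 0) = 0
  z(8.8, 0) = -8.8
  z(4, 6) = -16  ←
  z(0, 7) = -14
The minimum is at x_1 = 4, x_2 = 6.

(4, 6)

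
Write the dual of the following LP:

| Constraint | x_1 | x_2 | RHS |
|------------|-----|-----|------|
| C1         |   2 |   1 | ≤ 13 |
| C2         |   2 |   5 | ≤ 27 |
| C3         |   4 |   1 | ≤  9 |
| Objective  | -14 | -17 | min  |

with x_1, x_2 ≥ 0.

Primal min cᵀx s.t. Ax ≤ b, x ≥ 0  →  Dual max −bᵀy s.t. Aᵀy ≥ −c, y ≥ 0.

Maximize: z = -13y1 - 27y2 - 9y3

Subject to:
  2y1 + 2y2 + 4y3 ≥ 14
  y1 + 5y2 + y3 ≥ 17
  y1, y2, y3 ≥ 0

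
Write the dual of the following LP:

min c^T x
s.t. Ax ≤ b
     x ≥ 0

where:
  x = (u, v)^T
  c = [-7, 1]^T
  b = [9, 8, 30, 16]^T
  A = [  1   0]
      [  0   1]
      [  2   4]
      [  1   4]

Primal min cᵀx s.t. Ax ≤ b, x ≥ 0  →  Dual max −bᵀy s.t. Aᵀy ≥ −c, y ≥ 0.

Maximize: z = -9y1 - 8y2 - 30y3 - 16y4

Subject to:
  y1 + 2y3 + y4 ≥ 7
  y2 + 4y3 + 4y4 ≥ -1
  y1, y2, y3, y4 ≥ 0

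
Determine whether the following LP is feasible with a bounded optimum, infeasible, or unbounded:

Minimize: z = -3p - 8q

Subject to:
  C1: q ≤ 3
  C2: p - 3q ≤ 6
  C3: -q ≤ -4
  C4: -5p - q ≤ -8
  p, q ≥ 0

Infeasible (no feasible solution exists)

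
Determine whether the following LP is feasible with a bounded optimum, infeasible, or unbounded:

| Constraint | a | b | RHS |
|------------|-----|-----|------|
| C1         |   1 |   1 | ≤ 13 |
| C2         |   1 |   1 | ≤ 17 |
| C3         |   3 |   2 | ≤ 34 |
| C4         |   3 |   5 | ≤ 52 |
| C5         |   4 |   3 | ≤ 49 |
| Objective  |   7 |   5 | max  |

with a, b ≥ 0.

Feasible with a bounded optimal solution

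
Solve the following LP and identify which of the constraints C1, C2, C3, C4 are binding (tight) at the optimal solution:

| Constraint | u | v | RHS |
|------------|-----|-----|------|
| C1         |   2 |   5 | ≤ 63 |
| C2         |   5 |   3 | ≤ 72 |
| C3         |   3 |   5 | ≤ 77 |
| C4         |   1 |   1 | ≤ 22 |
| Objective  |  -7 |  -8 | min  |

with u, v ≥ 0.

At u = 9, v = 9, compute slack b - a·x for each constraint:
  C1: 63 − 63 = 0  (binding)
  C2: 72 − 72 = 0  (binding)
  C3: 77 − 72 = 5  (slack)
  C4: 22 − 18 = 4  (slack)

Optimal: u = 9, v = 9
Binding: C1, C2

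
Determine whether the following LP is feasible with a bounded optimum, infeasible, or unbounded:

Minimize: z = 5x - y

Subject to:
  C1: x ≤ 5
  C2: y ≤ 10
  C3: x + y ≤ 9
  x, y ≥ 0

Feasible with a bounded optimal solution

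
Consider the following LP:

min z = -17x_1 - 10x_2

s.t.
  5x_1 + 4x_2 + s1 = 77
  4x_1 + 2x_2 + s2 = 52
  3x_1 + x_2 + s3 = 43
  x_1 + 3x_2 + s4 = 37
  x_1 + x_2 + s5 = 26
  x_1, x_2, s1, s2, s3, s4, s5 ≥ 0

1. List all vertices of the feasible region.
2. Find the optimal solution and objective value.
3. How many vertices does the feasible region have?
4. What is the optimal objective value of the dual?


1. (0, 0), (13, 0), (9, 8), (7.545, 9.818), (0, 12.33)
2. x_1 = 9, x_2 = 8, z = -233
3. 5
4. -233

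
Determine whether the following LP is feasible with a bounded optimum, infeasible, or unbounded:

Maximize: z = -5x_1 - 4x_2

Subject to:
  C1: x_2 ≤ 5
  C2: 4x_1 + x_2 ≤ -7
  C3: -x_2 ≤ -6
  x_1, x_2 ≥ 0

Infeasible (no feasible solution exists)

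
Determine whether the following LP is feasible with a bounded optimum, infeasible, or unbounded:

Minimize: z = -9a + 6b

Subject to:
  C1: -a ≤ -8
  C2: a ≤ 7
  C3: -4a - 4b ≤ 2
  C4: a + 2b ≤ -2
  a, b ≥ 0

Infeasible (no feasible solution exists)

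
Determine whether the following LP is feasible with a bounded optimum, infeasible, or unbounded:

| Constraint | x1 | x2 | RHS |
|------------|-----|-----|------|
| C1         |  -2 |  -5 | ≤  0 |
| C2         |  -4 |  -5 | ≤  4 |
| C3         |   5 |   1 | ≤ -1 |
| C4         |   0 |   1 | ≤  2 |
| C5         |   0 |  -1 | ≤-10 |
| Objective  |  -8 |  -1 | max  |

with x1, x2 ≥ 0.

Infeasible (no feasible solution exists)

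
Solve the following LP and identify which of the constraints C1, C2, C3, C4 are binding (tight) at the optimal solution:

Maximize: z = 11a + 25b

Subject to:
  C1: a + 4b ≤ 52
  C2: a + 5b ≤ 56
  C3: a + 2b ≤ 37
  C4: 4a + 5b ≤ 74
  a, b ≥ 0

At a = 6, b = 10, compute slack b - a·x for each constraint:
  C1: 52 − 46 = 6  (slack)
  C2: 56 − 56 = 0  (binding)
  C3: 37 − 26 = 11  (slack)
  C4: 74 − 74 = 0  (binding)

Optimal: a = 6, b = 10
Binding: C2, C4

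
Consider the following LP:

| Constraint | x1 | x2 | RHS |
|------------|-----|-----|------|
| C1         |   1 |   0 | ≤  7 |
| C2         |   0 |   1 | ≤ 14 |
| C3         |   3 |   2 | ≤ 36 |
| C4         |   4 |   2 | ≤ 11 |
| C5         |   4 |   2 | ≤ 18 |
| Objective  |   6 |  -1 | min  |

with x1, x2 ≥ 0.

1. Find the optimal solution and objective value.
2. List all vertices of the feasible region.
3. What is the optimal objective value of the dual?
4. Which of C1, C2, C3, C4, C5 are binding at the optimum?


1. x1 = 0, x2 = 5.5, z = -5.5
2. (0, 0), (2.75, 0), (0, 5.5)
3. -5.5
4. C4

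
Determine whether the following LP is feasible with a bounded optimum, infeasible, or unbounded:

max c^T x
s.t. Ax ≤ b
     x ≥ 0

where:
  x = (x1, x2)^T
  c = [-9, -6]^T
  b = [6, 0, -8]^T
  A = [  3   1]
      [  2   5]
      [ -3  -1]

Infeasible (no feasible solution exists)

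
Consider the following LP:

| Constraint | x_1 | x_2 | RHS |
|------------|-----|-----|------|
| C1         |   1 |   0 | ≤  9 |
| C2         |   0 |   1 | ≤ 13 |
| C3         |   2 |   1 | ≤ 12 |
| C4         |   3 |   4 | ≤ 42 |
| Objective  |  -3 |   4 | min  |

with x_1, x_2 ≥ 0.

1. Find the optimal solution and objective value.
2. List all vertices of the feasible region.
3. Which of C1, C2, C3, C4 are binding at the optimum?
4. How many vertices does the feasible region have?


1. x_1 = 6, x_2 = 0, z = -18
2. (0, 0), (6, 0), (1.2, 9.6), (0, 10.5)
3. C3
4. 4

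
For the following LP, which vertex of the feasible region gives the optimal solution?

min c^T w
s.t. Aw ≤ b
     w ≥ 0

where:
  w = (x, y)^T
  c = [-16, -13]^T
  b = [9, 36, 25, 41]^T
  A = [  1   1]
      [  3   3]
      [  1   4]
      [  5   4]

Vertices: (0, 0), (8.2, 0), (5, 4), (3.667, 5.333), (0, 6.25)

Evaluate the objective at each vertex of the feasible region:
  z(0, 0) = 0
  z(8.2, 0) = -131.2
  z(5, 4) = -132  ←
  z(3.667, 5.333) = -128
  z(0, 6.25) = -81.25
The minimum is at x = 5, y = 4.

(5, 4)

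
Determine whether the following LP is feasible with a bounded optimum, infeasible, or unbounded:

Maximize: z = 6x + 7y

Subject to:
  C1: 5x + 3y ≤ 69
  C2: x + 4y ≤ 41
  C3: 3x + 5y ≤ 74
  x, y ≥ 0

Feasible with a bounded optimal solution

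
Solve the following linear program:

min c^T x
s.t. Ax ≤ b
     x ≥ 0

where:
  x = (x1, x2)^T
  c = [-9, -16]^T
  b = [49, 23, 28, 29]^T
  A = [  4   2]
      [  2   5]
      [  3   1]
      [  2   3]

Evaluate the objective at each vertex of the feasible region:
  z(0, 0) = 0
  z(9.333, 0) = -84
  z(9, 1) = -97  ←
  z(0, 4.6) = -73.6
The minimum is at x1 = 9, x2 = 1.

x1 = 9, x2 = 1, z = -97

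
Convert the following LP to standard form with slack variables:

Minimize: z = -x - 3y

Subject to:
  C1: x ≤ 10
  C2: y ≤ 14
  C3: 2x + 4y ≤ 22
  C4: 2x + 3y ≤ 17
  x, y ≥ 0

min z = -x - 3y

s.t.
  x + s1 = 10
  y + s2 = 14
  2x + 4y + s3 = 22
  2x + 3y + s4 = 17
  x, y, s1, s2, s3, s4 ≥ 0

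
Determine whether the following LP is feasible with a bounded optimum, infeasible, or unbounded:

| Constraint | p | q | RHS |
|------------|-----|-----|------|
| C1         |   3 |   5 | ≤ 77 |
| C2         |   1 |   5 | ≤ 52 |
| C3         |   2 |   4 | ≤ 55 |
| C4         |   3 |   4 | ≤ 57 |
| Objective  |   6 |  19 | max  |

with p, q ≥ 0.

Feasible with a bounded optimal solution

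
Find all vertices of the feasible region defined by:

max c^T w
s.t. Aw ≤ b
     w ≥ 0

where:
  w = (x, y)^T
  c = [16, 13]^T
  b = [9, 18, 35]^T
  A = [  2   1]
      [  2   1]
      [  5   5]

(0, 0), (4.5, 0), (2, 5), (0, 7)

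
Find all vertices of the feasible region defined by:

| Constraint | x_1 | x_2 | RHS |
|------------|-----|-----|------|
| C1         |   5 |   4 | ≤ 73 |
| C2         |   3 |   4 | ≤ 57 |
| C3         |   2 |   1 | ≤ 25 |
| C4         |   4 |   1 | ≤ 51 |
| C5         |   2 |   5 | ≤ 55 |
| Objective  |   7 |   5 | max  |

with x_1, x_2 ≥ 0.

(0, 0), (12.5, 0), (9, 7), (8.529, 7.588), (0, 11)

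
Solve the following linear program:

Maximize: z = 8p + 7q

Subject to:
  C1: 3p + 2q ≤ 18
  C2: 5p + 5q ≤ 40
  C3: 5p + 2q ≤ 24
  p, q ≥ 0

Evaluate the objective at each vertex of the feasible region:
  z(0, 0) = 0
  z(4.8, 0) = 38.4
  z(3, 4.5) = 55.5
  z(2, 6) = 58  ←
  z(0, 8) = 56
The maximum is at p = 2, q = 6.

p = 2, q = 6, z = 58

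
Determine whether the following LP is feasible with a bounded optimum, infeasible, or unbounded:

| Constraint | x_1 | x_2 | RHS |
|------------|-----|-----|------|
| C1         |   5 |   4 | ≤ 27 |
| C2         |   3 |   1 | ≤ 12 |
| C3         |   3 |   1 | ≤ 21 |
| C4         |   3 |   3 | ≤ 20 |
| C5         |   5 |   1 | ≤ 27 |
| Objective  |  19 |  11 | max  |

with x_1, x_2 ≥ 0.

Feasible with a bounded optimal solution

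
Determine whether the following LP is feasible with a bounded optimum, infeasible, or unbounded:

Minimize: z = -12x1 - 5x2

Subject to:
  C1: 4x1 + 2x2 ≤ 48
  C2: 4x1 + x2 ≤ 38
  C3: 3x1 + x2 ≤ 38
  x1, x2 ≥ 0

Feasible with a bounded optimal solution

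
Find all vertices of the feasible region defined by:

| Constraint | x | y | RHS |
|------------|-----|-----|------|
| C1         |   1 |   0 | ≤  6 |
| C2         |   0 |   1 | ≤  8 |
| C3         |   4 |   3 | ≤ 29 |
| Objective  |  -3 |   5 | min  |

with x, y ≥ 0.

(0, 0), (6, 0), (6, 1.667), (1.25, 8), (0, 8)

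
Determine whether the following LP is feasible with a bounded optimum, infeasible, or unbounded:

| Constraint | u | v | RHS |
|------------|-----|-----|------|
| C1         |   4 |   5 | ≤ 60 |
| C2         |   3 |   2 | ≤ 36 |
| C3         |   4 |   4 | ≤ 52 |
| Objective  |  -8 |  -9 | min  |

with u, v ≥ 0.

Feasible with a bounded optimal solution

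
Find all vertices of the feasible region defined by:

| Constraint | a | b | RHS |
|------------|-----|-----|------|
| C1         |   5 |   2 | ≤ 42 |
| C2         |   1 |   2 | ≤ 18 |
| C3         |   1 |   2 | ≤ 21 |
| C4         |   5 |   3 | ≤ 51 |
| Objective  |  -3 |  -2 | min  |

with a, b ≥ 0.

(0, 0), (8.4, 0), (6, 6), (0, 9)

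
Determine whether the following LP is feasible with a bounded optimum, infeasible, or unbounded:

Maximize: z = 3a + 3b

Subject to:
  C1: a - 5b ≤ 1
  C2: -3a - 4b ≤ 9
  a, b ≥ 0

Unbounded (objective can increase without bound)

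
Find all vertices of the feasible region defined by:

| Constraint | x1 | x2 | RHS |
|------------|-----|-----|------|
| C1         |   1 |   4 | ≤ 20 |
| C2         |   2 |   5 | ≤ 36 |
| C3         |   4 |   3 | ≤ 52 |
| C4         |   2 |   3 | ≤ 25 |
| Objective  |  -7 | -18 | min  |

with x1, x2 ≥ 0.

(0, 0), (12.5, 0), (8, 3), (0, 5)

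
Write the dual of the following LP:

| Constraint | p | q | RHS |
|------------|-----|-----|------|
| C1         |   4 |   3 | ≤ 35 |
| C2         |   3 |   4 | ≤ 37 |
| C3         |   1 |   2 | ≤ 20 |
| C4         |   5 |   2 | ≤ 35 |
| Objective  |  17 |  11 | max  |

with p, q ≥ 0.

Primal max cᵀx s.t. Ax ≤ b, x ≥ 0  →  Dual min bᵀy s.t. Aᵀy ≥ c, y ≥ 0.

Minimize: z = 35y1 + 37y2 + 20y3 + 35y4

Subject to:
  4y1 + 3y2 + y3 + 5y4 ≥ 17
  3y1 + 4y2 + 2y3 + 2y4 ≥ 11
  y1, y2, y3, y4 ≥ 0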